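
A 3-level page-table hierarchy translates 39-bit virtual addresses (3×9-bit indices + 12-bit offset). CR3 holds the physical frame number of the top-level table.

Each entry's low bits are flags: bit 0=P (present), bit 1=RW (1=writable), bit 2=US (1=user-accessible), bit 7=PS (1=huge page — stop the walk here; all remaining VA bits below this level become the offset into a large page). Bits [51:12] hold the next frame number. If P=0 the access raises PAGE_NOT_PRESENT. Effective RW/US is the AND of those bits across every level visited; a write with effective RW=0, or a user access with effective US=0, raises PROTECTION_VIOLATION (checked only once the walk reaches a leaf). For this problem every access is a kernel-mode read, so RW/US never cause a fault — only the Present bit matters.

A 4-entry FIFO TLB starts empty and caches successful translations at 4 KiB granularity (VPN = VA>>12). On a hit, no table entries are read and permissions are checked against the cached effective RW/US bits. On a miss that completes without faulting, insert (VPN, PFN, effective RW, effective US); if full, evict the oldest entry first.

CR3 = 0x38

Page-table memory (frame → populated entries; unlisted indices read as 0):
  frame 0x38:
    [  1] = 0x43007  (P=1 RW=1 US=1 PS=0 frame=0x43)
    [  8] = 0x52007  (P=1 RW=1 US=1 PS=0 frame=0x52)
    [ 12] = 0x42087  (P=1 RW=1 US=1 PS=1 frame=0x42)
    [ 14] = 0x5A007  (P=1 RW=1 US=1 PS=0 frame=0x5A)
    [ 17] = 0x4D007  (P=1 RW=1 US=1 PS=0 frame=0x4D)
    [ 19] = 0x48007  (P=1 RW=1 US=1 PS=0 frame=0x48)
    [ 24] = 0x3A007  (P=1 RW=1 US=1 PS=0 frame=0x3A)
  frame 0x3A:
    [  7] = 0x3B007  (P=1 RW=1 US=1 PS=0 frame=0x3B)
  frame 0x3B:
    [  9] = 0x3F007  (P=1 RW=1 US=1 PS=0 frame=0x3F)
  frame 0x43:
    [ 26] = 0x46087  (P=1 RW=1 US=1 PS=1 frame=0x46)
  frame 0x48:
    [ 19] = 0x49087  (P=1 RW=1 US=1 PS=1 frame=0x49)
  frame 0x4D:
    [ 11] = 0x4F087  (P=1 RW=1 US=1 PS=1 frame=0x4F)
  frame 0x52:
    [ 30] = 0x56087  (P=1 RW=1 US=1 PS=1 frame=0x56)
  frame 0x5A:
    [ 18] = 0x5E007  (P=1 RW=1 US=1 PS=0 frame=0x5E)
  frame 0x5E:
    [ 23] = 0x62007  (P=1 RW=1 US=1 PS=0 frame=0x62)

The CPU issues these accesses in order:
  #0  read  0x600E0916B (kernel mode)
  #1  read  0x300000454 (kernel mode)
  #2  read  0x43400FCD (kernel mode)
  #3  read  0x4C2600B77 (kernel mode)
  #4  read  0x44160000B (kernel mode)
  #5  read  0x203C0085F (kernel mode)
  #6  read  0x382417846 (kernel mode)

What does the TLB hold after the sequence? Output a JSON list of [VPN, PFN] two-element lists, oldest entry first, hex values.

Per-access translation:
#0 VA=0x600E0916B (r,kernel):
  L0 @0x38[24] → 0x3A007  P=1,RW=1,US=1,PS=0
  L1 @0x3A[7] → 0x3B007  P=1,RW=1,US=1,PS=0
  L2 @0x3B[9] → 0x3F007  P=1,RW=1,US=1,PS=0
  ⇒ phys 0x3F16B  [3 reads]
#1 VA=0x300000454 (r,kernel):
  L0 @0x38[12] → 0x42087  P=1,RW=1,US=1,PS=1
  ⇒ phys 0x42454 (huge @L0)  [1 reads]
#2 VA=0x43400FCD (r,kernel):
  L0 @0x38[1] → 0x43007  P=1,RW=1,US=1,PS=0
  L1 @0x43[26] → 0x46087  P=1,RW=1,US=1,PS=1
  ⇒ phys 0x46FCD (huge @L1)  [2 reads]
#3 VA=0x4C2600B77 (r,kernel):
  L0 @0x38[19] → 0x48007  P=1,RW=1,US=1,PS=0
  L1 @0x48[19] → 0x49087  P=1,RW=1,US=1,PS=1
  ⇒ phys 0x49B77 (huge @L1)  [2 reads]
#4 VA=0x44160000B (r,kernel):
  L0 @0x38[17] → 0x4D007  P=1,RW=1,US=1,PS=0
  L1 @0x4D[11] → 0x4F087  P=1,RW=1,US=1,PS=1
  ⇒ phys 0x4F00B (huge @L1)  [2 reads]
#5 VA=0x203C0085F (r,kernel):
  L0 @0x38[8] → 0x52007  P=1,RW=1,US=1,PS=0
  L1 @0x52[30] → 0x56087  P=1,RW=1,US=1,PS=1
  ⇒ phys 0x5685F (huge @L1)  [2 reads]
#6 VA=0x382417846 (r,kernel):
  L0 @0x38[14] → 0x5A007  P=1,RW=1,US=1,PS=0
  L1 @0x5A[18] → 0x5E007  P=1,RW=1,US=1,PS=0
  L2 @0x5E[23] → 0x62007  P=1,RW=1,US=1,PS=0
  ⇒ phys 0x62846  [3 reads]

TLB: [["0x4C2600", "0x49"], ["0x441600", "0x4F"], ["0x203C00", "0x56"], ["0x382417", "0x62"]]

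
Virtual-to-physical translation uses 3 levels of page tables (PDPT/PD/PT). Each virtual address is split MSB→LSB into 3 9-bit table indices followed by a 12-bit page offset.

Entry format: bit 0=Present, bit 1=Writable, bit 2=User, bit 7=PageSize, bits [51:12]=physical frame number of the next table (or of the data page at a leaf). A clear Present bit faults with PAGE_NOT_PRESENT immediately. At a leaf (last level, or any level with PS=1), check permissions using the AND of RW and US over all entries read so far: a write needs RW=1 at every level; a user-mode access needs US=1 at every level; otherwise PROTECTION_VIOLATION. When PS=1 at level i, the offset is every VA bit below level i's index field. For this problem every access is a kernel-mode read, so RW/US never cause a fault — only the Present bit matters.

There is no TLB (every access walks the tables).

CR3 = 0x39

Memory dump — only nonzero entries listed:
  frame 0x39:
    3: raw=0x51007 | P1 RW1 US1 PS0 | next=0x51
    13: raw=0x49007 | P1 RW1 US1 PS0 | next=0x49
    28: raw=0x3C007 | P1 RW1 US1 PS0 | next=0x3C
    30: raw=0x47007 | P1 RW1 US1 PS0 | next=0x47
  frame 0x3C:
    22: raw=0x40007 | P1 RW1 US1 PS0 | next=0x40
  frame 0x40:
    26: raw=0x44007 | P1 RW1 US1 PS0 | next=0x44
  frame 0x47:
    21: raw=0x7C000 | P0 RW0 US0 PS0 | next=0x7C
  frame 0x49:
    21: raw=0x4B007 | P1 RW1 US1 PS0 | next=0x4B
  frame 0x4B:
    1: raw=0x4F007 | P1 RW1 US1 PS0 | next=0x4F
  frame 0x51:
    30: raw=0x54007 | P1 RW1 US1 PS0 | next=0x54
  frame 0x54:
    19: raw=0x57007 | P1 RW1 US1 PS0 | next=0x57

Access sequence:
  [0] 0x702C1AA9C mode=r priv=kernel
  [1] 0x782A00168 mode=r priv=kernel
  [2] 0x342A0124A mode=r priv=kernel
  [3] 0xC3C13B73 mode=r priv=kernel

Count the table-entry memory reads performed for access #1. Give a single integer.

Walk each access:
#0 VA=0x702C1AA9C (r,kernel):
  L0: frame=0x39 idx=28 entry=0x3C007 [P=1 RW=1 US=1 PS=0]
  L1: frame=0x3C idx=22 entry=0x40007 [P=1 RW=1 US=1 PS=0]
  L2: frame=0x40 idx=26 entry=0x44007 [P=1 RW=1 US=1 PS=0]
  → PA=0x44A9C  (3 entries read)
#1 VA=0x782A00168 (r,kernel):
  L0: frame=0x39 idx=30 entry=0x47007 [P=1 RW=1 US=1 PS=0]
  L1: frame=0x47 idx=21 entry=0x7C000 [P=0 RW=0 US=0 PS=0]
  ⇒ fault: PAGE_NOT_PRESENT  — 2 lookups
#2 VA=0x342A0124A (r,kernel):
  L0: frame=0x39 idx=13 entry=0x49007 [P=1 RW=1 US=1 PS=0]
  L1: frame=0x49 idx=21 entry=0x4B007 [P=1 RW=1 US=1 PS=0]
  L2: frame=0x4B idx=1 entry=0x4F007 [P=1 RW=1 US=1 PS=0]
  → PA=0x4F24A  (3 entries read)
#3 VA=0xC3C13B73 (r,kernel):
  L0: frame=0x39 idx=3 entry=0x51007 [P=1 RW=1 US=1 PS=0]
  L1: frame=0x51 idx=30 entry=0x54007 [P=1 RW=1 US=1 PS=0]
  L2: frame=0x54 idx=19 entry=0x57007 [P=1 RW=1 US=1 PS=0]
  → PA=0x57B73  (3 entries read)

Entries read for #1: 2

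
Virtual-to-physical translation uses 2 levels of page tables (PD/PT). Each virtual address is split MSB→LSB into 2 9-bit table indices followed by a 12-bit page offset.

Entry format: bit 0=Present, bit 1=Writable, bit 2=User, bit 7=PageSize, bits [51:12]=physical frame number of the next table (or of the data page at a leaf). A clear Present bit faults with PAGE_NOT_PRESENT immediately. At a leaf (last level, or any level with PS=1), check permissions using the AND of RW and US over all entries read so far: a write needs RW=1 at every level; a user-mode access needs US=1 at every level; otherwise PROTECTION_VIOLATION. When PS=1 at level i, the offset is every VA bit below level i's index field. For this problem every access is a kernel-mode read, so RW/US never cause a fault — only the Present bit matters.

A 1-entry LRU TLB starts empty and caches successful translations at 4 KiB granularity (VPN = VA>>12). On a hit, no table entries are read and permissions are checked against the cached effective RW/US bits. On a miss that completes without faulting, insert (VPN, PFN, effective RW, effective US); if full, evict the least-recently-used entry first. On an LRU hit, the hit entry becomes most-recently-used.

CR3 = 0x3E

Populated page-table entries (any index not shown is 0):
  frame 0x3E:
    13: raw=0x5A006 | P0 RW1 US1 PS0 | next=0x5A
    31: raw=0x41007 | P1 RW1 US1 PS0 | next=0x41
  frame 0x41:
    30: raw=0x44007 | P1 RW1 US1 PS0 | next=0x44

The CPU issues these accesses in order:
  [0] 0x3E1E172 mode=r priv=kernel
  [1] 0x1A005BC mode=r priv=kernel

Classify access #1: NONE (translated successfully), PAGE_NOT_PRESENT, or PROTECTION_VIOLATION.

Trace:
#0 VA=0x3E1E172 (r,kernel):
  L0: frame=0x3E idx=31 entry=0x41007 [P=1 RW=1 US=1 PS=0]
  L1: frame=0x41 idx=30 entry=0x44007 [P=1 RW=1 US=1 PS=0]
  ⇒ phys 0x44172  [2 reads]
#1 VA=0x1A005BC (r,kernel):
  L0: frame=0x3E idx=13 entry=0x5A006 [P=0 RW=1 US=1 PS=0]
  → PAGE_NOT_PRESENT  (1 entries read)

Access #1 fault: PAGE_NOT_PRESENT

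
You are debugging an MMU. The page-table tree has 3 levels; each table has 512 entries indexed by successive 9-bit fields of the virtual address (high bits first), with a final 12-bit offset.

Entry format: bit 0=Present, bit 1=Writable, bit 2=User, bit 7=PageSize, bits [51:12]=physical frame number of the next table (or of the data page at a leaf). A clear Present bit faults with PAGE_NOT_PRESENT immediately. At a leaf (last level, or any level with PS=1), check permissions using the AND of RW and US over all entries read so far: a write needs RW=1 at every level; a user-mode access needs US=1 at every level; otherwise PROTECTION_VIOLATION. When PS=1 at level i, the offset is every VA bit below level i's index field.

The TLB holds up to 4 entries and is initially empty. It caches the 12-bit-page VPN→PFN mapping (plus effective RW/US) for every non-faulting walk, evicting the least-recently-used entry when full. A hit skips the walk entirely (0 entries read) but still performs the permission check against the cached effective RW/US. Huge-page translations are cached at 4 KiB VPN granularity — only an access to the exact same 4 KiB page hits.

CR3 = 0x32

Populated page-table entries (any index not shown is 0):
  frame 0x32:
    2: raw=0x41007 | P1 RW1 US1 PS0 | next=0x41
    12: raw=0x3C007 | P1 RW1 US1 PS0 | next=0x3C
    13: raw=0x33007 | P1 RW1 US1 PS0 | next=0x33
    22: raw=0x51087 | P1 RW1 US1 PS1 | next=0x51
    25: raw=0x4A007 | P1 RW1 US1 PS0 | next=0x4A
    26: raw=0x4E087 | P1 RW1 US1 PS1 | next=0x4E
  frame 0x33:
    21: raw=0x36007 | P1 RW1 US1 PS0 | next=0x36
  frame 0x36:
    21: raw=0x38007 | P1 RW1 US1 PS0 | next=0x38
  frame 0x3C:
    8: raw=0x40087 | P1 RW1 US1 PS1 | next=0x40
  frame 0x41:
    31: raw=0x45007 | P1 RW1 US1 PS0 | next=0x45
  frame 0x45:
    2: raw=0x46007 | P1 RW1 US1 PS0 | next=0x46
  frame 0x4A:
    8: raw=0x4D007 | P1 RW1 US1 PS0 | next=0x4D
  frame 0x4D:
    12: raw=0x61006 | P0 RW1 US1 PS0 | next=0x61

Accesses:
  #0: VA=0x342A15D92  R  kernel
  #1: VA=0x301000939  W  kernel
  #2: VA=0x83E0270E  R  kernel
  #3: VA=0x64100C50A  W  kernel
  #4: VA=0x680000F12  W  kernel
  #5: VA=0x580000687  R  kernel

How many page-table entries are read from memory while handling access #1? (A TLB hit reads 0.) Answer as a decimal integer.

Trace:
#0 VA=0x342A15D92 (r,kernel):
  [0] read 0x32 idx=13: raw=0x33007 flags P=1 W=1 U=1 S=0
  [1] read 0x33 idx=21: raw=0x36007 flags P=1 W=1 U=1 S=0
  [2] read 0x36 idx=21: raw=0x38007 flags P=1 W=1 U=1 S=0
  → PA=0x38D92  (3 entries read)
#1 VA=0x301000939 (w,kernel):
  [0] read 0x32 idx=12: raw=0x3C007 flags P=1 W=1 U=1 S=0
  [1] read 0x3C idx=8: raw=0x40087 flags P=1 W=1 U=1 S=1
  → PA=0x40939 (huge @L1)  (2 entries read)
#2 VA=0x83E0270E (r,kernel):
  [0] read 0x32 idx=2: raw=0x41007 flags P=1 W=1 U=1 S=0
  [1] read 0x41 idx=31: raw=0x45007 flags P=1 W=1 U=1 S=0
  [2] read 0x45 idx=2: raw=0x46007 flags P=1 W=1 U=1 S=0
  → PA=0x4670E  (3 entries read)
#3 VA=0x64100C50A (w,kernel):
  [0] read 0x32 idx=25: raw=0x4A007 flags P=1 W=1 U=1 S=0
  [1] read 0x4A idx=8: raw=0x4D007 flags P=1 W=1 U=1 S=0
  [2] read 0x4D idx=12: raw=0x61006 flags P=0 W=1 U=1 S=0
  ⇒ fault: PAGE_NOT_PRESENT  — 3 lookups
#4 VA=0x680000F12 (w,kernel):
  [0] read 0x32 idx=26: raw=0x4E087 flags P=1 W=1 U=1 S=1
  → PA=0x4EF12 (huge @L0)  (1 entries read)
#5 VA=0x580000687 (r,kernel):
  [0] read 0x32 idx=22: raw=0x51087 flags P=1 W=1 U=1 S=1
  → PA=0x51687 (huge @L0)  (1 entries read)

Entries read for #1: 2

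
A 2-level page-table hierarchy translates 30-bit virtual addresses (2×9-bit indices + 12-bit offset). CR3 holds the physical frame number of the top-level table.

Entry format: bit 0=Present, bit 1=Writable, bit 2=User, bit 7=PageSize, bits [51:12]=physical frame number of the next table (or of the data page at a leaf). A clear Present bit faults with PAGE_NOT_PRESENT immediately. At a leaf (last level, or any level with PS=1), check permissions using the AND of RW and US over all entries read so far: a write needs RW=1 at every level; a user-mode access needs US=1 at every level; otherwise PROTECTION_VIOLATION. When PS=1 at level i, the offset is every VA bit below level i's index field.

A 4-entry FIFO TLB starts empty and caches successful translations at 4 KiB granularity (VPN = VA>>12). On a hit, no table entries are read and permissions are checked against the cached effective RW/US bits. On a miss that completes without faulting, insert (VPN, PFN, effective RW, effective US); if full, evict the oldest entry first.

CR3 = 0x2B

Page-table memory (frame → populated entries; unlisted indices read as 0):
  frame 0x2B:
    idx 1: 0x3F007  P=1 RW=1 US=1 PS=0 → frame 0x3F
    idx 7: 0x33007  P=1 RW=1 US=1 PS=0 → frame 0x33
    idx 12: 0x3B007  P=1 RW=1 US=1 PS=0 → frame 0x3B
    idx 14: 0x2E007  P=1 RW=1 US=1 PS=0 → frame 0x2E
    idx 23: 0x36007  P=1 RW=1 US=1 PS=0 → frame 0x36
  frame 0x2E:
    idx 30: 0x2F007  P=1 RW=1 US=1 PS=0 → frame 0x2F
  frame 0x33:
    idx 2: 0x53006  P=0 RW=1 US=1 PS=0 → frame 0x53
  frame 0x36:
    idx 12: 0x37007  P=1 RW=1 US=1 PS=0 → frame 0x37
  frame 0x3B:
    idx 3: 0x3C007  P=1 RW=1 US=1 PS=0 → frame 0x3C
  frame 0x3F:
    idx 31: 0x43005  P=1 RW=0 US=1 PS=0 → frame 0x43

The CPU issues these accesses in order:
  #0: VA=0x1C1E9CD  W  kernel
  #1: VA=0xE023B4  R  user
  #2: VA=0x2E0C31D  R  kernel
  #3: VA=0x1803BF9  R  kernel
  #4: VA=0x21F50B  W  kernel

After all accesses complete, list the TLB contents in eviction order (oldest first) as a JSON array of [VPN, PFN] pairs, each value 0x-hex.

Trace:
#0 VA=0x1C1E9CD (w,kernel):
  L0 @0x2B[14] → 0x2E007  P=1,RW=1,US=1,PS=0
  L1 @0x2E[30] → 0x2F007  P=1,RW=1,US=1,PS=0
  ⇒ phys 0x2F9CD  [2 reads]
#1 VA=0xE023B4 (r,user):
  L0 @0x2B[7] → 0x33007  P=1,RW=1,US=1,PS=0
  L1 @0x33[2] → 0x53006  P=0,RW=1,US=1,PS=0
  ⇒ fault: PAGE_NOT_PRESENT  — 2 lookups
#2 VA=0x2E0C31D (r,kernel):
  L0 @0x2B[23] → 0x36007  P=1,RW=1,US=1,PS=0
  L1 @0x36[12] → 0x37007  P=1,RW=1,US=1,PS=0
  ⇒ phys 0x3731D  [2 reads]
#3 VA=0x1803BF9 (r,kernel):
  L0 @0x2B[12] → 0x3B007  P=1,RW=1,US=1,PS=0
  L1 @0x3B[3] → 0x3C007  P=1,RW=1,US=1,PS=0
  ⇒ phys 0x3CBF9  [2 reads]
#4 VA=0x21F50B (w,kernel):
  L0 @0x2B[1] → 0x3F007  P=1,RW=1,US=1,PS=0
  L1 @0x3F[31] → 0x43005  P=1,RW=0,US=1,PS=0
  ⇒ fault: PROTECTION_VIOLATION  — 2 lookups

TLB: [["0x1C1E", "0x2F"], ["0x2E0C", "0x37"], ["0x1803", "0x3C"]]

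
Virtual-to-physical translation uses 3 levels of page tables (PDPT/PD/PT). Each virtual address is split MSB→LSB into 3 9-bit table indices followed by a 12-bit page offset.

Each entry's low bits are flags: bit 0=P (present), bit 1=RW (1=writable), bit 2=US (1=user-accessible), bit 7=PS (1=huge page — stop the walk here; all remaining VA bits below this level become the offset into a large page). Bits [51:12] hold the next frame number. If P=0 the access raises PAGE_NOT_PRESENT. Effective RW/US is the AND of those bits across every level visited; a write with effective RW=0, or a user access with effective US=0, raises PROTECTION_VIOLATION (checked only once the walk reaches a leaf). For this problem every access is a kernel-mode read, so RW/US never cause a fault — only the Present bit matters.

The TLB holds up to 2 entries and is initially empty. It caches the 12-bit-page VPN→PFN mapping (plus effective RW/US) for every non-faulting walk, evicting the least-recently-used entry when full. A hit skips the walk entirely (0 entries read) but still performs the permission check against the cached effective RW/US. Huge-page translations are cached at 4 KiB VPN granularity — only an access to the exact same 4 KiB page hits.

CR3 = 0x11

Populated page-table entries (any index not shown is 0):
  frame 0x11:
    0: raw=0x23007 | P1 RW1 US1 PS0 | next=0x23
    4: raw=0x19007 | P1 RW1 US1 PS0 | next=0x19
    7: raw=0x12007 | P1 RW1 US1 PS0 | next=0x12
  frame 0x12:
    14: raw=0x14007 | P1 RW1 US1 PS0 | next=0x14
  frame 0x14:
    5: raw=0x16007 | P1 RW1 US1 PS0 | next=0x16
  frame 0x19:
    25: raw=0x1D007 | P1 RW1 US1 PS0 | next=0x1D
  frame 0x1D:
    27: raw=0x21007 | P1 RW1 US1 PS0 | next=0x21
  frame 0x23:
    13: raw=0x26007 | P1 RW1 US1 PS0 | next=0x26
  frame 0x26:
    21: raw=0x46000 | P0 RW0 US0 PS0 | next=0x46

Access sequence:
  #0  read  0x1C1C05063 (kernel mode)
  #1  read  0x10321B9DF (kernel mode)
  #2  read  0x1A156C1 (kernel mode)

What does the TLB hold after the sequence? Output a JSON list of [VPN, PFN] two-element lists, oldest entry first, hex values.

Walk each access:
#0 VA=0x1C1C05063 (r,kernel):
  [0] read 0x11 idx=7: raw=0x12007 flags P=1 W=1 U=1 S=0
  [1] read 0x12 idx=14: raw=0x14007 flags P=1 W=1 U=1 S=0
  [2] read 0x14 idx=5: raw=0x16007 flags P=1 W=1 U=1 S=0
  ⇒ phys 0x16063  [3 reads]
#1 VA=0x10321B9DF (r,kernel):
  [0] read 0x11 idx=4: raw=0x19007 flags P=1 W=1 U=1 S=0
  [1] read 0x19 idx=25: raw=0x1D007 flags P=1 W=1 U=1 S=0
  [2] read 0x1D idx=27: raw=0x21007 flags P=1 W=1 U=1 S=0
  ⇒ phys 0x219DF  [3 reads]
#2 VA=0x1A156C1 (r,kernel):
  [0] read 0x11 idx=0: raw=0x23007 flags P=1 W=1 U=1 S=0
  [1] read 0x23 idx=13: raw=0x26007 flags P=1 W=1 U=1 S=0
  [2] read 0x26 idx=21: raw=0x46000 flags P=0 W=0 U=0 S=0
  ⇒ fault: PAGE_NOT_PRESENT  — 3 lookups

TLB: [["0x1C1C05", "0x16"], ["0x10321B", "0x21"]]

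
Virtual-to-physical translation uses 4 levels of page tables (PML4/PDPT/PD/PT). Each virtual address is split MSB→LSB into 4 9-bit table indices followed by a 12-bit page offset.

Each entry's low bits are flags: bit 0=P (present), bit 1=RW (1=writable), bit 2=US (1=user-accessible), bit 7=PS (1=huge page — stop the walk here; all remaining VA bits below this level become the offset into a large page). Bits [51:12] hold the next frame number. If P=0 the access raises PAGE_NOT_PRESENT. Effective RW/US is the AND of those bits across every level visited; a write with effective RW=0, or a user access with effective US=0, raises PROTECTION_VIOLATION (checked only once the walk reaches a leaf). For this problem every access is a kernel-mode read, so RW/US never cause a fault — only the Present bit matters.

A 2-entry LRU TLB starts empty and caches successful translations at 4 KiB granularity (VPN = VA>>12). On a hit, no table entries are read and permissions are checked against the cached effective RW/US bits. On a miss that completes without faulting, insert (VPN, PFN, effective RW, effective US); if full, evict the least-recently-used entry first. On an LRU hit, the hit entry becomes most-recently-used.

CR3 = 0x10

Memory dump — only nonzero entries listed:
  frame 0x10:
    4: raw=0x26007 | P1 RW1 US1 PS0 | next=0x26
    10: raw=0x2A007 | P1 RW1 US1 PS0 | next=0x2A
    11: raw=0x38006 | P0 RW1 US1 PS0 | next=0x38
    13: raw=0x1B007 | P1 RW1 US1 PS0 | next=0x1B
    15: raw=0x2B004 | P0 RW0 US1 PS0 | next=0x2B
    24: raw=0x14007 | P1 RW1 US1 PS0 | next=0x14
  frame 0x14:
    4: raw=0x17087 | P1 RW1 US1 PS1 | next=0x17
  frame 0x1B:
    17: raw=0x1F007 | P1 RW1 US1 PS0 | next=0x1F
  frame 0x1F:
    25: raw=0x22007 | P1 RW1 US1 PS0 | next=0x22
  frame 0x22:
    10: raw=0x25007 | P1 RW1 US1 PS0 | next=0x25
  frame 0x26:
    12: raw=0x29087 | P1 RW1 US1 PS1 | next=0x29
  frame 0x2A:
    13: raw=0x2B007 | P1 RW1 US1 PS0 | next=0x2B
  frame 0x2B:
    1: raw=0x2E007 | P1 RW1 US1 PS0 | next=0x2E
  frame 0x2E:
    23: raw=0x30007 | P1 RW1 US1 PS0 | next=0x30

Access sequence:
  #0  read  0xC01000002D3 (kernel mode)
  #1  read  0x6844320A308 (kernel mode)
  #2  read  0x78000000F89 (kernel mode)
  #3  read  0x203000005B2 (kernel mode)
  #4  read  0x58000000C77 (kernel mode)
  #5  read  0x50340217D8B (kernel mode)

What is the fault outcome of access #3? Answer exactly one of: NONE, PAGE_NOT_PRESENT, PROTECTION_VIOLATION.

Trace:
#0 VA=0xC01000002D3 (r,kernel):
  L0: frame=0x10 idx=24 entry=0x14007 [P=1 RW=1 US=1 PS=0]
  L1: frame=0x14 idx=4 entry=0x17087 [P=1 RW=1 US=1 PS=1]
  ✓ 0x172D3 (huge @L1)  — 2 lookups
#1 VA=0x6844320A308 (r,kernel):
  L0: frame=0x10 idx=13 entry=0x1B007 [P=1 RW=1 US=1 PS=0]
  L1: frame=0x1B idx=17 entry=0x1F007 [P=1 RW=1 US=1 PS=0]
  L2: frame=0x1F idx=25 entry=0x22007 [P=1 RW=1 US=1 PS=0]
  L3: frame=0x22 idx=10 entry=0x25007 [P=1 RW=1 US=1 PS=0]
  ✓ 0x25308  — 4 lookups
#2 VA=0x78000000F89 (r,kernel):
  L0: frame=0x10 idx=15 entry=0x2B004 [P=0 RW=0 US=1 PS=0]
  ⇒ fault: PAGE_NOT_PRESENT  — 1 lookups
#3 VA=0x203000005B2 (r,kernel):
  L0: frame=0x10 idx=4 entry=0x26007 [P=1 RW=1 US=1 PS=0]
  L1: frame=0x26 idx=12 entry=0x29087 [P=1 RW=1 US=1 PS=1]
  ✓ 0x295B2 (huge @L1)  — 2 lookups
#4 VA=0x58000000C77 (r,kernel):
  L0: frame=0x10 idx=11 entry=0x38006 [P=0 RW=1 US=1 PS=0]
  ⇒ fault: PAGE_NOT_PRESENT  — 1 lookups
#5 VA=0x50340217D8B (r,kernel):
  L0: frame=0x10 idx=10 entry=0x2A007 [P=1 RW=1 US=1 PS=0]
  L1: frame=0x2A idx=13 entry=0x2B007 [P=1 RW=1 US=1 PS=0]
  L2: frame=0x2B idx=1 entry=0x2E007 [P=1 RW=1 US=1 PS=0]
  L3: frame=0x2E idx=23 entry=0x30007 [P=1 RW=1 US=1 PS=0]
  ✓ 0x30D8B  — 4 lookups

Access #3 fault: NONE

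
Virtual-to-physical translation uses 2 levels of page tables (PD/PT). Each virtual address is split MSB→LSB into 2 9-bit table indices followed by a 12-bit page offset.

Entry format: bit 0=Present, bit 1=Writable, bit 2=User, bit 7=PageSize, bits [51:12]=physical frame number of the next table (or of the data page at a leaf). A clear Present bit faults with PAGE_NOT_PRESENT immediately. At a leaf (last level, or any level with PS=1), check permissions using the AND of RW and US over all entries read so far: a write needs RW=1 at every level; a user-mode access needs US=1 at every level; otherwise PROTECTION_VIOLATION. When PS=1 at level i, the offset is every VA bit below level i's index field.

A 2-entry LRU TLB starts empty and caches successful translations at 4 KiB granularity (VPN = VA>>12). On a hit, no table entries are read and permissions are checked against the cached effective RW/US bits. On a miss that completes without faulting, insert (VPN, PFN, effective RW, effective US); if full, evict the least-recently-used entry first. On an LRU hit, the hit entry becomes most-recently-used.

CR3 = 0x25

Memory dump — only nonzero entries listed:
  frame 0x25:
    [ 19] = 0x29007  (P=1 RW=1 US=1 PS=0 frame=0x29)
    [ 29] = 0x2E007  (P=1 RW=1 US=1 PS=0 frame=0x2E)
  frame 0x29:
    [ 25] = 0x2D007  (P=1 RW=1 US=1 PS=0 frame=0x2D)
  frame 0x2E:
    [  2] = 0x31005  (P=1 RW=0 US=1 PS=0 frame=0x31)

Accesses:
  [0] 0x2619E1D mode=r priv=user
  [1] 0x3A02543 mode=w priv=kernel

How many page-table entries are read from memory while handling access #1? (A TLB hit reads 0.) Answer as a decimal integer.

Trace:
#0 VA=0x2619E1D (r,user):
  lvl0: tbl 0x25, slot 19 ⇒ 0x29007 (P1/RW1/US1/PS0)
  lvl1: tbl 0x29, slot 25 ⇒ 0x2D007 (P1/RW1/US1/PS0)
  → PA=0x2DE1D  (2 entries read)
#1 VA=0x3A02543 (w,kernel):
  lvl0: tbl 0x25, slot 29 ⇒ 0x2E007 (P1/RW1/US1/PS0)
  lvl1: tbl 0x2E, slot 2 ⇒ 0x31005 (P1/RW0/US1/PS0)
  ⇒ fault: PROTECTION_VIOLATION  — 2 lookups

Entries read for #1: 2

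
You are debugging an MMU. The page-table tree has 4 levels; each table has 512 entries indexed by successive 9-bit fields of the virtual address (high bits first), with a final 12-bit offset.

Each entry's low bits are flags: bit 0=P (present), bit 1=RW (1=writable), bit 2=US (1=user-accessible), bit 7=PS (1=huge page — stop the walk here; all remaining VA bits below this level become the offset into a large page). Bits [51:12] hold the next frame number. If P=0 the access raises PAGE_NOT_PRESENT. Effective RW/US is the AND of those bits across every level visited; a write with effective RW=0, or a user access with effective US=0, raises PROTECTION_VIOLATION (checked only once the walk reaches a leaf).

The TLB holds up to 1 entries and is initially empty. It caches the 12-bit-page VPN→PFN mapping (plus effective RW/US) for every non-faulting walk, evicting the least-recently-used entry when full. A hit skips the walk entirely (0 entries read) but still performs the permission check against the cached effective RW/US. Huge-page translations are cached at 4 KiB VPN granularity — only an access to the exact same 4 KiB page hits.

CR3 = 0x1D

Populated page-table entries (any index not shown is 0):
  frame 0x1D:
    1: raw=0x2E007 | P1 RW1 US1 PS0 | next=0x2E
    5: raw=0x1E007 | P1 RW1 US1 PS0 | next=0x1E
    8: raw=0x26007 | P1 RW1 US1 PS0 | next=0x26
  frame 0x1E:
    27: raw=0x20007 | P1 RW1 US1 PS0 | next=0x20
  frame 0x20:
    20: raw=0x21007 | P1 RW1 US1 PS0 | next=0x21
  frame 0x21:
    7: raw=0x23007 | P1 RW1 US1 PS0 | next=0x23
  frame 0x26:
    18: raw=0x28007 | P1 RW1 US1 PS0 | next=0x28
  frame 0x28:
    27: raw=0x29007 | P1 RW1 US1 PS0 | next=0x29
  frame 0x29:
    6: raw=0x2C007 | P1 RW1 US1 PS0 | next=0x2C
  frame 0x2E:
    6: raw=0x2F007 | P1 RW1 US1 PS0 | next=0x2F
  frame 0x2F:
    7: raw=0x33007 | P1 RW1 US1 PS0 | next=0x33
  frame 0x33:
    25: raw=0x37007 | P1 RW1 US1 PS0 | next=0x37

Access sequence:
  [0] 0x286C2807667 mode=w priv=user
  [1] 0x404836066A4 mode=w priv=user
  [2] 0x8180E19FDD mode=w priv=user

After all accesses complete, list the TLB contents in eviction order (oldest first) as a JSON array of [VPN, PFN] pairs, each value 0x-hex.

Walk each access:
#0 VA=0x286C2807667 (w,user):
  L0: frame=0x1D idx=5 entry=0x1E007 [P=1 RW=1 US=1 PS=0]
  L1: frame=0x1E idx=27 entry=0x20007 [P=1 RW=1 US=1 PS=0]
  L2: frame=0x20 idx=20 entry=0x21007 [P=1 RW=1 US=1 PS=0]
  L3: frame=0x21 idx=7 entry=0x23007 [P=1 RW=1 US=1 PS=0]
  ✓ 0x23667  — 4 lookups
#1 VA=0x404836066A4 (w,user):
  L0: frame=0x1D idx=8 entry=0x26007 [P=1 RW=1 US=1 PS=0]
  L1: frame=0x26 idx=18 entry=0x28007 [P=1 RW=1 US=1 PS=0]
  L2: frame=0x28 idx=27 entry=0x29007 [P=1 RW=1 US=1 PS=0]
  L3: frame=0x29 idx=6 entry=0x2C007 [P=1 RW=1 US=1 PS=0]
  ✓ 0x2C6A4  — 4 lookups
#2 VA=0x8180E19FDD (w,user):
  L0: frame=0x1D idx=1 entry=0x2E007 [P=1 RW=1 US=1 PS=0]
  L1: frame=0x2E idx=6 entry=0x2F007 [P=1 RW=1 US=1 PS=0]
  L2: frame=0x2F idx=7 entry=0x33007 [P=1 RW=1 US=1 PS=0]
  L3: frame=0x33 idx=25 entry=0x37007 [P=1 RW=1 US=1 PS=0]
  ✓ 0x37FDD  — 4 lookups

TLB: [["0x8180E19", "0x37"]]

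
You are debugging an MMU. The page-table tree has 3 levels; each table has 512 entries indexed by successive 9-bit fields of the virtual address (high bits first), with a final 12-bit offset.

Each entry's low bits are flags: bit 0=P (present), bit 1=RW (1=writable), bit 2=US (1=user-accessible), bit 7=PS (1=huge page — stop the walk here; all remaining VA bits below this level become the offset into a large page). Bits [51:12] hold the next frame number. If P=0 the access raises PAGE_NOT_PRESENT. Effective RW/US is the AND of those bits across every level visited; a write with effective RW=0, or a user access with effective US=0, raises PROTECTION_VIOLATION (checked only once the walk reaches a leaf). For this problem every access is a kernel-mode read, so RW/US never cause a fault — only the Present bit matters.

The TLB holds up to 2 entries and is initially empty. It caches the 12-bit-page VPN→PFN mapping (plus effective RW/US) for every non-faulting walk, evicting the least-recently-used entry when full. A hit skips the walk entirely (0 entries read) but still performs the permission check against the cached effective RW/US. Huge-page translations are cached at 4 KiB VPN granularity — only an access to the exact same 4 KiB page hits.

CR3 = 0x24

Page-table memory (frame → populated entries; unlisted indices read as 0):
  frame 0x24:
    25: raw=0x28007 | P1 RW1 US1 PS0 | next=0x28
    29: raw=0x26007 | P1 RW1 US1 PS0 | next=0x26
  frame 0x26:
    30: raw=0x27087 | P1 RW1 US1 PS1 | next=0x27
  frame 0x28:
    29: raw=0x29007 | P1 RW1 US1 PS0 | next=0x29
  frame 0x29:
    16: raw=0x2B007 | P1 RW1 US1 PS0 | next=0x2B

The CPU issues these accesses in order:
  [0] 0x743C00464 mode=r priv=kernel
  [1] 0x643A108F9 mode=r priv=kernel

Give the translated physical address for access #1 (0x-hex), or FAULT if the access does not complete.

Walk each access:
#0 VA=0x743C00464 (r,kernel):
  [0] read 0x24 idx=29: raw=0x26007 flags P=1 W=1 U=1 S=0
  [1] read 0x26 idx=30: raw=0x27087 flags P=1 W=1 U=1 S=1
  ✓ 0x27464 (huge @L1)  — 2 lookups
#1 VA=0x643A108F9 (r,kernel):
  [0] read 0x24 idx=25: raw=0x28007 flags P=1 W=1 U=1 S=0
  [1] read 0x28 idx=29: raw=0x29007 flags P=1 W=1 U=1 S=0
  [2] read 0x29 idx=16: raw=0x2B007 flags P=1 W=1 U=1 S=0
  ✓ 0x2B8F9  — 3 lookups

Access #1 PA: 0x2B8F9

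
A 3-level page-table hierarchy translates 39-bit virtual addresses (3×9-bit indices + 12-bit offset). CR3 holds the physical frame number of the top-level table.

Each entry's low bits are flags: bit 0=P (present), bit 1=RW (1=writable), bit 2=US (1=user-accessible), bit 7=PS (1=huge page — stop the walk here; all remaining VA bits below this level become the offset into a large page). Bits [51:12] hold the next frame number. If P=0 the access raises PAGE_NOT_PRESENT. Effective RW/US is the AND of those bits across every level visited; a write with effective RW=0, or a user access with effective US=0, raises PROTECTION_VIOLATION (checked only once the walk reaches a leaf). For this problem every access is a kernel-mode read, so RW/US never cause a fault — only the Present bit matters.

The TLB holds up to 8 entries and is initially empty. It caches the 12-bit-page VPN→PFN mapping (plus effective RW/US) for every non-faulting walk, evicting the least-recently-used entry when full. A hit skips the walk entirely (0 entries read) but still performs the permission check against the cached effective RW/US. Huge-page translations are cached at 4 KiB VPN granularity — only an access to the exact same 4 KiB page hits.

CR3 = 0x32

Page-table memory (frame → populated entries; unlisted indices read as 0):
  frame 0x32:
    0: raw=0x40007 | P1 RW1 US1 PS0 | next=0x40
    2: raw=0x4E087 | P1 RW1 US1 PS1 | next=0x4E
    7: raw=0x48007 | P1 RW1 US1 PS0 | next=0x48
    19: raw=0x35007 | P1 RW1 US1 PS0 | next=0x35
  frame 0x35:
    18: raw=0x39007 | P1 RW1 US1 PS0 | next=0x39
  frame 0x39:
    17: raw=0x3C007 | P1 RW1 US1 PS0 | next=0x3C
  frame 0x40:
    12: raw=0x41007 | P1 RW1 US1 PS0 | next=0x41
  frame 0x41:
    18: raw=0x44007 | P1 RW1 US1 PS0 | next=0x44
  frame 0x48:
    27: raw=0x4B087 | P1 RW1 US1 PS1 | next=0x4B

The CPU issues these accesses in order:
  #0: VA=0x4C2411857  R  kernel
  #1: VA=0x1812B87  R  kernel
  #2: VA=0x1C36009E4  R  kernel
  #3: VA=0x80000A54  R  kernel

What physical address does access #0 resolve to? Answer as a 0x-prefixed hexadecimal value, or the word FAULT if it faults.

Trace:
#0 VA=0x4C2411857 (r,kernel):
  [0] read 0x32 idx=19: raw=0x35007 flags P=1 W=1 U=1 S=0
  [1] read 0x35 idx=18: raw=0x39007 flags P=1 W=1 U=1 S=0
  [2] read 0x39 idx=17: raw=0x3C007 flags P=1 W=1 U=1 S=0
  → PA=0x3C857  (3 entries read)
#1 VA=0x1812B87 (r,kernel):
  [0] read 0x32 idx=0: raw=0x40007 flags P=1 W=1 U=1 S=0
  [1] read 0x40 idx=12: raw=0x41007 flags P=1 W=1 U=1 S=0
  [2] read 0x41 idx=18: raw=0x44007 flags P=1 W=1 U=1 S=0
  → PA=0x44B87  (3 entries read)
#2 VA=0x1C36009E4 (r,kernel):
  [0] read 0x32 idx=7: raw=0x48007 flags P=1 W=1 U=1 S=0
  [1] read 0x48 idx=27: raw=0x4B087 flags P=1 W=1 U=1 S=1
  → PA=0x4B9E4 (huge @L1)  (2 entries read)
#3 VA=0x80000A54 (r,kernel):
  [0] read 0x32 idx=2: raw=0x4E087 flags P=1 W=1 U=1 S=1
  → PA=0x4EA54 (huge @L0)  (1 entries read)

Access #0 PA: 0x3C857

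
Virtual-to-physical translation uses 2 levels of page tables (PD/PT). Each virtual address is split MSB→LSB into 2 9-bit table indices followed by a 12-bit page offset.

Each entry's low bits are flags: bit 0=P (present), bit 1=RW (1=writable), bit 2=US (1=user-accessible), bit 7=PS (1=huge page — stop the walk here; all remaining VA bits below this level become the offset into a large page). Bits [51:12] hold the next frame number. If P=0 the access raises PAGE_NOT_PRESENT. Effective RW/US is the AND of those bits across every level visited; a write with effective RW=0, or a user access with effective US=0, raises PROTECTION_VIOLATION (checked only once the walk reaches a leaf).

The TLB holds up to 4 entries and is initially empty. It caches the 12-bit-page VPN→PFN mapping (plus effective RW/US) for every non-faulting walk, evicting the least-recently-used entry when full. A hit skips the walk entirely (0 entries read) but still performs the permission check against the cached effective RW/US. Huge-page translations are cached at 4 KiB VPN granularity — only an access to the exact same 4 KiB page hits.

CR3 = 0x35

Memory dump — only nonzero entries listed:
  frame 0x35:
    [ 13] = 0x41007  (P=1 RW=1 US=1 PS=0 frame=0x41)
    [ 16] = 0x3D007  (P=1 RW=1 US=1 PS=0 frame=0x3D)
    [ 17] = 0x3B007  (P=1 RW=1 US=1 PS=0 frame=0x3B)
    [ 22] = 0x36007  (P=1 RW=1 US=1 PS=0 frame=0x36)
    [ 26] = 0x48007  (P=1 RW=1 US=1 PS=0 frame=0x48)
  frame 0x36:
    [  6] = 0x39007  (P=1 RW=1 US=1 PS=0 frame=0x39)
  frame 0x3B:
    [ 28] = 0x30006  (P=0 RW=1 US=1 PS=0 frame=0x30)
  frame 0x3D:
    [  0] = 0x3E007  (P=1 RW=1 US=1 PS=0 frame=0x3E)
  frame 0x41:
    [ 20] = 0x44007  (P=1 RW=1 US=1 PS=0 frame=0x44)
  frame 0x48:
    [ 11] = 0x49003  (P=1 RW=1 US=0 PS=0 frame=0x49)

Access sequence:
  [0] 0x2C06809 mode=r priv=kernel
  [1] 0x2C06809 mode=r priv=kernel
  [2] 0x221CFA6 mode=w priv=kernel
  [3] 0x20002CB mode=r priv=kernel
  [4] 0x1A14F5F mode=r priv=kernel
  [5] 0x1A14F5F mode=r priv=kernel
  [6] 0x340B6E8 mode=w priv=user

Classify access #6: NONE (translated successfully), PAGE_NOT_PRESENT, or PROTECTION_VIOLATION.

Trace:
#0 VA=0x2C06809 (r,kernel):
  L0: frame=0x35 idx=22 entry=0x36007 [P=1 RW=1 US=1 PS=0]
  L1: frame=0x36 idx=6 entry=0x39007 [P=1 RW=1 US=1 PS=0]
  ⇒ phys 0x39809  [2 reads]
#1 VA=0x2C06809 (r,kernel):
  TLB hit vpn=0x2C06 → PA=0x39809
#2 VA=0x221CFA6 (w,kernel):
  L0: frame=0x35 idx=17 entry=0x3B007 [P=1 RW=1 US=1 PS=0]
  L1: frame=0x3B idx=28 entry=0x30006 [P=0 RW=1 US=1 PS=0]
  → PAGE_NOT_PRESENT  (2 entries read)
#3 VA=0x20002CB (r,kernel):
  L0: frame=0x35 idx=16 entry=0x3D007 [P=1 RW=1 US=1 PS=0]
  L1: frame=0x3D idx=0 entry=0x3E007 [P=1 RW=1 US=1 PS=0]
  ⇒ phys 0x3E2CB  [2 reads]
#4 VA=0x1A14F5F (r,kernel):
  L0: frame=0x35 idx=13 entry=0x41007 [P=1 RW=1 US=1 PS=0]
  L1: frame=0x41 idx=20 entry=0x44007 [P=1 RW=1 US=1 PS=0]
  ⇒ phys 0x44F5F  [2 reads]
#5 VA=0x1A14F5F (r,kernel):
  TLB hit vpn=0x1A14 → PA=0x44F5F
#6 VA=0x340B6E8 (w,user):
  L0: frame=0x35 idx=26 entry=0x48007 [P=1 RW=1 US=1 PS=0]
  L1: frame=0x48 idx=11 entry=0x49003 [P=1 RW=1 US=0 PS=0]
  → PROTECTION_VIOLATION  (2 entries read)

Access #6 fault: PROTECTION_VIOLATION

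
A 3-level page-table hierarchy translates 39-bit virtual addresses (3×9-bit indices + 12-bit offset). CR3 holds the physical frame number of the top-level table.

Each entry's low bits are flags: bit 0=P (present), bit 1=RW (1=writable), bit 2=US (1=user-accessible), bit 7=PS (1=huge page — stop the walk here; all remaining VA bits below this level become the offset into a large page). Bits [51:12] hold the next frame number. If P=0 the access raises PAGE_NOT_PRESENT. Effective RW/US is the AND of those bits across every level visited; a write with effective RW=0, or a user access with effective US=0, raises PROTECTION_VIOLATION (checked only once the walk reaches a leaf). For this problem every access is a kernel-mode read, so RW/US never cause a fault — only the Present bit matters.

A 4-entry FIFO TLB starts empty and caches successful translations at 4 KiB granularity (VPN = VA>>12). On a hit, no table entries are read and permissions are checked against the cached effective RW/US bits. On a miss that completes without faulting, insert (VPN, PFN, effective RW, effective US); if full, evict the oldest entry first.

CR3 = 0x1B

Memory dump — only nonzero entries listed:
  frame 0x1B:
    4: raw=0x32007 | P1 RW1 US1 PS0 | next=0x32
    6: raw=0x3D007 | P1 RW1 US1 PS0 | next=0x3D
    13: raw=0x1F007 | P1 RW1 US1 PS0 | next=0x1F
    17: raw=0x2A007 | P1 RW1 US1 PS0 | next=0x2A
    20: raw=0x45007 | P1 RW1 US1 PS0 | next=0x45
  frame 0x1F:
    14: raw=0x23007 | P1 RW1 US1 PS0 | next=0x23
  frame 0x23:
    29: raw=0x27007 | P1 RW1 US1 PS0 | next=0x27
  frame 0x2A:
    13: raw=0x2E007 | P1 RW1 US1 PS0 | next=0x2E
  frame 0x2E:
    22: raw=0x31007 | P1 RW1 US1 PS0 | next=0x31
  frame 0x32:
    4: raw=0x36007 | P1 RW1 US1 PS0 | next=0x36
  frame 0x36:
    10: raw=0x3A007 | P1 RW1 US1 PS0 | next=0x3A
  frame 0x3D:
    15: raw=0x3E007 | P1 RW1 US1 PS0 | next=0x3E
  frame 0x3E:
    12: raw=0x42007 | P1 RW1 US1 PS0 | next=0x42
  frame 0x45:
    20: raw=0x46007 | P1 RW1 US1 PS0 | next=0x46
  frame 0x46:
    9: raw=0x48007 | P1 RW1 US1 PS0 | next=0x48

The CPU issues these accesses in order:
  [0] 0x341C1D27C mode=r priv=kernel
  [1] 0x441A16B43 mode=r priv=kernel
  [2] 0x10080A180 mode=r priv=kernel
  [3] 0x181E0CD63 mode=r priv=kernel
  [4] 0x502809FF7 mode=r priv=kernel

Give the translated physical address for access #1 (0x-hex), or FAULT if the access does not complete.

Trace:
#0 VA=0x341C1D27C (r,kernel):
  L0: frame=0x1B idx=13 entry=0x1F007 [P=1 RW=1 US=1 PS=0]
  L1: frame=0x1F idx=14 entry=0x23007 [P=1 RW=1 US=1 PS=0]
  L2: frame=0x23 idx=29 entry=0x27007 [P=1 RW=1 US=1 PS=0]
  → PA=0x2727C  (3 entries read)
#1 VA=0x441A16B43 (r,kernel):
  L0: frame=0x1B idx=17 entry=0x2A007 [P=1 RW=1 US=1 PS=0]
  L1: frame=0x2A idx=13 entry=0x2E007 [P=1 RW=1 US=1 PS=0]
  L2: frame=0x2E idx=22 entry=0x31007 [P=1 RW=1 US=1 PS=0]
  → PA=0x31B43  (3 entries read)
#2 VA=0x10080A180 (r,kernel):
  L0: frame=0x1B idx=4 entry=0x32007 [P=1 RW=1 US=1 PS=0]
  L1: frame=0x32 idx=4 entry=0x36007 [P=1 RW=1 US=1 PS=0]
  L2: frame=0x36 idx=10 entry=0x3A007 [P=1 RW=1 US=1 PS=0]
  → PA=0x3A180  (3 entries read)
#3 VA=0x181E0CD63 (r,kernel):
  L0: frame=0x1B idx=6 entry=0x3D007 [P=1 RW=1 US=1 PS=0]
  L1: frame=0x3D idx=15 entry=0x3E007 [P=1 RW=1 US=1 PS=0]
  L2: frame=0x3E idx=12 entry=0x42007 [P=1 RW=1 US=1 PS=0]
  → PA=0x42D63  (3 entries read)
#4 VA=0x502809FF7 (r,kernel):
  L0: frame=0x1B idx=20 entry=0x45007 [P=1 RW=1 US=1 PS=0]
  L1: frame=0x45 idx=20 entry=0x46007 [P=1 RW=1 US=1 PS=0]
  L2: frame=0x46 idx=9 entry=0x48007 [P=1 RW=1 US=1 PS=0]
  → PA=0x48FF7  (3 entries read)

Access #1 PA: 0x31B43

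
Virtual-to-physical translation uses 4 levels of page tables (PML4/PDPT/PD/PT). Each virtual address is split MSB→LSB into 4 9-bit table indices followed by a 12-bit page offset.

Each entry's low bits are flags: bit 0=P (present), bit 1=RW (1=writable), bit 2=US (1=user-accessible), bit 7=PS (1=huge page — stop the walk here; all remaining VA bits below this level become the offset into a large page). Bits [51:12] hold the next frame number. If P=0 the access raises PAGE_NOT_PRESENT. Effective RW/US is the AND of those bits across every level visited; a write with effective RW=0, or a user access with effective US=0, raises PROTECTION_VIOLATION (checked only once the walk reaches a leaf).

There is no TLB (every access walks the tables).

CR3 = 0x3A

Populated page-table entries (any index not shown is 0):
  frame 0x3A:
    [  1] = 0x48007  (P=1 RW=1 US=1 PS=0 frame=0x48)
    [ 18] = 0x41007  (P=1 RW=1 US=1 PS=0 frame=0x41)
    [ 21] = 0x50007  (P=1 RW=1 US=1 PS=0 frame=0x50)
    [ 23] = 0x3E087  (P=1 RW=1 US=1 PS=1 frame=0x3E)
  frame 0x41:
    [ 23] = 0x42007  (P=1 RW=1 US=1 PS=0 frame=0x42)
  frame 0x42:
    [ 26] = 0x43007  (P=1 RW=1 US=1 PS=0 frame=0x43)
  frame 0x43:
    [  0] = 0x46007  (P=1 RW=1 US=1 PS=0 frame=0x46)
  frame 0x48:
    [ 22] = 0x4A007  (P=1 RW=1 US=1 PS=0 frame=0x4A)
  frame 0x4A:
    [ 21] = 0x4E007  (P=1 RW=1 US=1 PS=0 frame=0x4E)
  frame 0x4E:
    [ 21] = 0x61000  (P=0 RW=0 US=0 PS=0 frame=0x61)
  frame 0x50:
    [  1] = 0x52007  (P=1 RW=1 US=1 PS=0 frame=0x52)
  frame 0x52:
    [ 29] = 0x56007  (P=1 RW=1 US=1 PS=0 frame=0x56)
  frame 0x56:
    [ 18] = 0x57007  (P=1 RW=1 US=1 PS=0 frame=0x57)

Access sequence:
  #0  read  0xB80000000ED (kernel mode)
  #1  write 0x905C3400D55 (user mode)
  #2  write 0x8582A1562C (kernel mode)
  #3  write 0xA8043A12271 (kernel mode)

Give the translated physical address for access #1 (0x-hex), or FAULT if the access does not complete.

Walk each access:
#0 VA=0xB80000000ED (r,kernel):
  L0: frame=0x3A idx=23 entry=0x3E087 [P=1 RW=1 US=1 PS=1]
  → PA=0x3E0ED (huge @L0)  (1 entries read)
#1 VA=0x905C3400D55 (w,user):
  L0: frame=0x3A idx=18 entry=0x41007 [P=1 RW=1 US=1 PS=0]
  L1: frame=0x41 idx=23 entry=0x42007 [P=1 RW=1 US=1 PS=0]
  L2: frame=0x42 idx=26 entry=0x43007 [P=1 RW=1 US=1 PS=0]
  L3: frame=0x43 idx=0 entry=0x46007 [P=1 RW=1 US=1 PS=0]
  → PA=0x46D55  (4 entries read)
#2 VA=0x8582A1562C (w,kernel):
  L0: frame=0x3A idx=1 entry=0x48007 [P=1 RW=1 US=1 PS=0]
  L1: frame=0x48 idx=22 entry=0x4A007 [P=1 RW=1 US=1 PS=0]
  L2: frame=0x4A idx=21 entry=0x4E007 [P=1 RW=1 US=1 PS=0]
  L3: frame=0x4E idx=21 entry=0x61000 [P=0 RW=0 US=0 PS=0]
  ⇒ fault: PAGE_NOT_PRESENT  — 4 lookups
#3 VA=0xA8043A12271 (w,kernel):
  L0: frame=0x3A idx=21 entry=0x50007 [P=1 RW=1 US=1 PS=0]
  L1: frame=0x50 idx=1 entry=0x52007 [P=1 RW=1 US=1 PS=0]
  L2: frame=0x52 idx=29 entry=0x56007 [P=1 RW=1 US=1 PS=0]
  L3: frame=0x56 idx=18 entry=0x57007 [P=1 RW=1 US=1 PS=0]
  → PA=0x57271  (4 entries read)

Access #1 PA: 0x46D55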